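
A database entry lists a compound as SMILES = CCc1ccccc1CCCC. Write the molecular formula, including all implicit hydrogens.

Walk through each heavy atom and fill implicit hydrogens from standard valence (C 4, N 3, O 2, S 2, halogen 1); for lowercase aromatic atoms, an aromatic c carries 1 H when it has two neighbours and 0 H with three, and aromatic n carries 0 H:
  atom 1: C, bond orders sum to 1 (valence 4) → 3 H
  atom 2: C, bond orders sum to 2 (valence 4) → 2 H
  atom 3: aromatic c, 3 neighbours → 0 H
  atom 4: aromatic c, 2 neighbours → 1 H
  atom 5: aromatic c, 2 neighbours → 1 H
  atom 6: aromatic c, 2 neighbours → 1 H
  atom 7: aromatic c, 2 neighbours → 1 H
  atom 8: aromatic c, 3 neighbours → 0 H
  atom 9: C, bond orders sum to 2 (valence 4) → 2 H
  atom 10: C, bond orders sum to 2 (valence 4) → 2 H
  atom 11: C, bond orders sum to 2 (valence 4) → 2 H
  atom 12: C, bond orders sum to 1 (valence 4) → 3 H
Totals → C:12, H:18.

C12H18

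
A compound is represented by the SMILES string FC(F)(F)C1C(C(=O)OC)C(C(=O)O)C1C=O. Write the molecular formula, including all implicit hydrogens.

Walk through each heavy atom and fill implicit hydrogens from standard valence (C 4, N 3, O 2, S 2, halogen 1):
  atom 1: F (halogen, monovalent) → 0 H
  atom 2: C, bond orders sum to 4 (valence 4) → 0 H
  atom 3: F (halogen, monovalent) → 0 H
  atom 4: F (halogen, monovalent) → 0 H
  atom 5: C, bond orders sum to 3 (valence 4) → 1 H
  atom 6: C, bond orders sum to 3 (valence 4) → 1 H
  atom 7: C, bond orders sum to 4 (valence 4) → 0 H
  atom 8: O, bond orders sum to 2 (valence 2) → 0 H
  atom 9: O, bond orders sum to 2 (valence 2) → 0 H
  atom 10: C, bond orders sum to 1 (valence 4) → 3 H
  atom 11: C, bond orders sum to 3 (valence 4) → 1 H
  atom 12: C, bond orders sum to 4 (valence 4) → 0 H
  atom 13: O, bond orders sum to 2 (valence 2) → 0 H
  atom 14: O, bond orders sum to 1 (valence 2) → 1 H
  atom 15: C, bond orders sum to 3 (valence 4) → 1 H
  atom 16: C, bond orders sum to 3 (valence 4) → 1 H
  atom 17: O, bond orders sum to 2 (valence 2) → 0 H
Totals → C:9, H:9, F:3, O:5.
In Hill order: C9H9F3O5.

C9H9F3O5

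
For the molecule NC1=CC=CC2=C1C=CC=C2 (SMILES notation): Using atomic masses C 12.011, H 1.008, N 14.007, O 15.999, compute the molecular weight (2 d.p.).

143.19 g/mol

First, the molecular formula is C10H9N (counting implicit H from valence).
  C: 10 × 12.011 = 120.110
  H: 9 × 1.008 = 9.072
  N: 1 × 14.007 = 14.007
Sum: 10×12.011 + 9×1.008 + 1×14.007 = 143.189 → 143.19 g/mol.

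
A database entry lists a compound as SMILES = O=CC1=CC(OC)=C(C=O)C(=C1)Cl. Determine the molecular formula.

C9H7ClO3

Walk through each heavy atom and fill implicit hydrogens from standard valence (C 4, N 3, O 2, S 2, halogen 1):
  atom 1: O, bond orders sum to 2 (valence 2) → 0 H
  atom 2: C, bond orders sum to 3 (valence 4) → 1 H
  atom 3: C, bond orders sum to 4 (valence 4) → 0 H
  atom 4: C, bond orders sum to 3 (valence 4) → 1 H
  atom 5: C, bond orders sum to 4 (valence 4) → 0 H
  atom 6: O, bond orders sum to 2 (valence 2) → 0 H
  atom 7: C, bond orders sum to 1 (valence 4) → 3 H
  atom 8: C, bond orders sum to 4 (valence 4) → 0 H
  atom 9: C, bond orders sum to 3 (valence 4) → 1 H
  atom 10: O, bond orders sum to 2 (valence 2) → 0 H
  atom 11: C, bond orders sum to 4 (valence 4) → 0 H
  atom 12: C, bond orders sum to 3 (valence 4) → 1 H
  atom 13: Cl (halogen, monovalent) → 0 H
Totals → C:9, H:7, Cl:1, O:3.
In Hill order: C9H7ClO3.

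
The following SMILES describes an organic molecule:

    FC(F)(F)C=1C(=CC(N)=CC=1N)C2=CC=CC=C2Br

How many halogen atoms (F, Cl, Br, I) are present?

4

Halogen atoms appear at heavy-atom positions 1, 3, 4, 19 (1×Br, 3×F).
Other groups present: 2 primary amine.
Halogen count: 4.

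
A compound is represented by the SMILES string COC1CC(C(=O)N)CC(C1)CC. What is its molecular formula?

C10H19NO2

Walk through each heavy atom and fill implicit hydrogens from standard valence (C 4, N 3, O 2, S 2, halogen 1):
  atom 1: C, bond orders sum to 1 (valence 4) → 3 H
  atom 2: O, bond orders sum to 2 (valence 2) → 0 H
  atom 3: C, bond orders sum to 3 (valence 4) → 1 H
  atom 4: C, bond orders sum to 2 (valence 4) → 2 H
  atom 5: C, bond orders sum to 3 (valence 4) → 1 H
  atom 6: C, bond orders sum to 4 (valence 4) → 0 H
  atom 7: O, bond orders sum to 2 (valence 2) → 0 H
  atom 8: N, bond orders sum to 1 (valence 3) → 2 H
  atom 9: C, bond orders sum to 2 (valence 4) → 2 H
  atom 10: C, bond orders sum to 3 (valence 4) → 1 H
  atom 11: C, bond orders sum to 2 (valence 4) → 2 H
  atom 12: C, bond orders sum to 2 (valence 4) → 2 H
  atom 13: C, bond orders sum to 1 (valence 4) → 3 H
Totals → C:10, H:19, N:1, O:2.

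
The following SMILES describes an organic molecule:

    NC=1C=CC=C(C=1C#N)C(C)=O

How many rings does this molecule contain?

1

In SMILES, each pair of matching ring-closure digits denotes one ring-closing bond; the number of such bonds equals the number of independent rings.
Ring-closure bonds here: 1.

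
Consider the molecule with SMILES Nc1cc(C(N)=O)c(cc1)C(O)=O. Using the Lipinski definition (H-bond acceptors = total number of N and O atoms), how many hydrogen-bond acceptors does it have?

5

N atoms: 2; O atoms: 3.
Lipinski HBA = 2 + 3 = 5.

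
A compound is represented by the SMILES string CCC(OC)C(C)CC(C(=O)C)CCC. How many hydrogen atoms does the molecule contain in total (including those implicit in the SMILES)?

Walk through each heavy atom and fill implicit hydrogens from standard valence (C 4, N 3, O 2, S 2, halogen 1):
  atom 1: C, bond orders sum to 1 (valence 4) → 3 H
  atom 2: C, bond orders sum to 2 (valence 4) → 2 H
  atom 3: C, bond orders sum to 3 (valence 4) → 1 H
  atom 4: O, bond orders sum to 2 (valence 2) → 0 H
  atom 5: C, bond orders sum to 1 (valence 4) → 3 H
  atom 6: C, bond orders sum to 3 (valence 4) → 1 H
  atom 7: C, bond orders sum to 1 (valence 4) → 3 H
  atom 8: C, bond orders sum to 2 (valence 4) → 2 H
  atom 9: C, bond orders sum to 3 (valence 4) → 1 H
  atom 10: C, bond orders sum to 4 (valence 4) → 0 H
  atom 11: O, bond orders sum to 2 (valence 2) → 0 H
  atom 12: C, bond orders sum to 1 (valence 4) → 3 H
  atom 13: C, bond orders sum to 2 (valence 4) → 2 H
  atom 14: C, bond orders sum to 2 (valence 4) → 2 H
  atom 15: C, bond orders sum to 1 (valence 4) → 3 H
Total hydrogens: 26.

26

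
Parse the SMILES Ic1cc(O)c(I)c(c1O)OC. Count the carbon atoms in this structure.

7

Count every carbon token in the SMILES (each C, including those in ring-closure positions and inside branches).
Carbon count: 7.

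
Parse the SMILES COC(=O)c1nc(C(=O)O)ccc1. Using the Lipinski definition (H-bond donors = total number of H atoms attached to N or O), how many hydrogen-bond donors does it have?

Donors: find every N or O and count the H atoms it carries.
  atom 2 (O): bond orders sum to 2 → 0 H
  atom 4 (O): bond orders sum to 2 → 0 H
  atom 6 (N): bond orders sum to 3 → 0 H
  atom 9 (O): bond orders sum to 2 → 0 H
  atom 10 (O): bond orders sum to 1 → 1 H
Lipinski HBD = 1.

1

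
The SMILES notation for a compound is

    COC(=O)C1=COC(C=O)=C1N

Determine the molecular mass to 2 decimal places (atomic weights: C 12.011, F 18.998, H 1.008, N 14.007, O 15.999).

First, the molecular formula is C7H7NO4 (counting implicit H from valence).
  C: 7 × 12.011 = 84.077
  H: 7 × 1.008 = 7.056
  N: 1 × 14.007 = 14.007
  O: 4 × 15.999 = 63.996
Sum: 7×12.011 + 7×1.008 + 1×14.007 + 4×15.999 = 169.136 → 169.14 g/mol.

169.14 g/mol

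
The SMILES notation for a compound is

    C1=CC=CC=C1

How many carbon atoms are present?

Count every carbon token in the SMILES (each C, including those in ring-closure positions and inside branches).
Carbon count: 6.

6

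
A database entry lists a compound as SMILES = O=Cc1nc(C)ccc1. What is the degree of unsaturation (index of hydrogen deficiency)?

5

Molecular formula: C7H7NO.
DoU = (2C + 2 + N − H − X) / 2, where X is the halogen count and O/S are ignored.
    = (2·7 + 2 + 1 − 7 − 0) / 2 = 10 / 2 = 5.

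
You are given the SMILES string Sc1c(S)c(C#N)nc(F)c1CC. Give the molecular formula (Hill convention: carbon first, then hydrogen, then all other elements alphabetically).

Walk through each heavy atom and fill implicit hydrogens from standard valence (C 4, N 3, O 2, S 2, halogen 1); for lowercase aromatic atoms, an aromatic c carries 1 H when it has two neighbours and 0 H with three, and aromatic n carries 0 H:
  atom 1: S, bond orders sum to 1 (valence 2) → 1 H
  atom 2: aromatic c, 3 neighbours → 0 H
  atom 3: aromatic c, 3 neighbours → 0 H
  atom 4: S, bond orders sum to 1 (valence 2) → 1 H
  atom 5: aromatic c, 3 neighbours → 0 H
  atom 6: C, bond orders sum to 4 (valence 4) → 0 H
  atom 7: N, bond orders sum to 3 (valence 3) → 0 H
  atom 8: aromatic n, 2 neighbours → 0 H
  atom 9: aromatic c, 3 neighbours → 0 H
  atom 10: F (halogen, monovalent) → 0 H
  atom 11: aromatic c, 3 neighbours → 0 H
  atom 12: C, bond orders sum to 2 (valence 4) → 2 H
  atom 13: C, bond orders sum to 1 (valence 4) → 3 H
Totals → C:8, H:7, F:1, N:2, S:2.
In Hill order: C8H7FN2S2.

C8H7FN2S2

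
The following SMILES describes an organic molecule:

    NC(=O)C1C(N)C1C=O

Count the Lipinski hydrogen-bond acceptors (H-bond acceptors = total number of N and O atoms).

4

N atoms: 2; O atoms: 2.
Lipinski HBA = 2 + 2 = 4.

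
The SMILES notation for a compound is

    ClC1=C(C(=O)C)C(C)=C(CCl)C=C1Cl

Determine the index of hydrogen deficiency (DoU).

Molecular formula: C10H9Cl3O.
DoU = (2C + 2 + N − H − X) / 2, where X is the halogen count and O/S are ignored.
    = (2·10 + 2 + 0 − 9 − 3) / 2 = 10 / 2 = 5.

5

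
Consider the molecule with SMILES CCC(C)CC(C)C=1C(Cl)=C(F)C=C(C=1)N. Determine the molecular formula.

Walk through each heavy atom and fill implicit hydrogens from standard valence (C 4, N 3, O 2, S 2, halogen 1):
  atom 1: C, bond orders sum to 1 (valence 4) → 3 H
  atom 2: C, bond orders sum to 2 (valence 4) → 2 H
  atom 3: C, bond orders sum to 3 (valence 4) → 1 H
  atom 4: C, bond orders sum to 1 (valence 4) → 3 H
  atom 5: C, bond orders sum to 2 (valence 4) → 2 H
  atom 6: C, bond orders sum to 3 (valence 4) → 1 H
  atom 7: C, bond orders sum to 1 (valence 4) → 3 H
  atom 8: C, bond orders sum to 4 (valence 4) → 0 H
  atom 9: C, bond orders sum to 4 (valence 4) → 0 H
  atom 10: Cl (halogen, monovalent) → 0 H
  atom 11: C, bond orders sum to 4 (valence 4) → 0 H
  atom 12: F (halogen, monovalent) → 0 H
  atom 13: C, bond orders sum to 3 (valence 4) → 1 H
  atom 14: C, bond orders sum to 4 (valence 4) → 0 H
  atom 15: C, bond orders sum to 3 (valence 4) → 1 H
  atom 16: N, bond orders sum to 1 (valence 3) → 2 H
Totals → C:13, H:19, Cl:1, F:1, N:1.

C13H19ClFN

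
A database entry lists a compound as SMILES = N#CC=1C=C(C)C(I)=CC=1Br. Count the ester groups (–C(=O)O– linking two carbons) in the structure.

0

Scan the SMILES for the ester motif — none present.
Groups that are present: 1 nitrile.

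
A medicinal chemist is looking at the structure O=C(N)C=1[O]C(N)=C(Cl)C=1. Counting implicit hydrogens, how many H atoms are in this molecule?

5

Walk through each heavy atom and fill implicit hydrogens from standard valence (C 4, N 3, O 2, S 2, halogen 1):
  atom 1: O, bond orders sum to 2 (valence 2) → 0 H
  atom 2: C, bond orders sum to 4 (valence 4) → 0 H
  atom 3: N, bond orders sum to 1 (valence 3) → 2 H
  atom 4: C, bond orders sum to 4 (valence 4) → 0 H
  atom 5: O with explicit H count 0
  atom 6: C, bond orders sum to 4 (valence 4) → 0 H
  atom 7: N, bond orders sum to 1 (valence 3) → 2 H
  atom 8: C, bond orders sum to 4 (valence 4) → 0 H
  atom 9: Cl (halogen, monovalent) → 0 H
  atom 10: C, bond orders sum to 3 (valence 4) → 1 H
Total hydrogens: 5.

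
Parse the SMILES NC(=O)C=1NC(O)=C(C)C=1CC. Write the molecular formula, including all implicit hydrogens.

Walk through each heavy atom and fill implicit hydrogens from standard valence (C 4, N 3, O 2, S 2, halogen 1):
  atom 1: N, bond orders sum to 1 (valence 3) → 2 H
  atom 2: C, bond orders sum to 4 (valence 4) → 0 H
  atom 3: O, bond orders sum to 2 (valence 2) → 0 H
  atom 4: C, bond orders sum to 4 (valence 4) → 0 H
  atom 5: N, bond orders sum to 2 (valence 3) → 1 H
  atom 6: C, bond orders sum to 4 (valence 4) → 0 H
  atom 7: O, bond orders sum to 1 (valence 2) → 1 H
  atom 8: C, bond orders sum to 4 (valence 4) → 0 H
  atom 9: C, bond orders sum to 1 (valence 4) → 3 H
  atom 10: C, bond orders sum to 4 (valence 4) → 0 H
  atom 11: C, bond orders sum to 2 (valence 4) → 2 H
  atom 12: C, bond orders sum to 1 (valence 4) → 3 H
Totals → C:8, H:12, N:2, O:2.

C8H12N2O2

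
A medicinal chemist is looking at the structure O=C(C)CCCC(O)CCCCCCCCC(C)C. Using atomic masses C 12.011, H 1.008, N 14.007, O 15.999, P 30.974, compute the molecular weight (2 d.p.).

270.46 g/mol

First, the molecular formula is C17H34O2 (counting implicit H from valence).
  C: 17 × 12.011 = 204.187
  H: 34 × 1.008 = 34.272
  O: 2 × 15.999 = 31.998
Sum: 17×12.011 + 34×1.008 + 2×15.999 = 270.457 → 270.46 g/mol.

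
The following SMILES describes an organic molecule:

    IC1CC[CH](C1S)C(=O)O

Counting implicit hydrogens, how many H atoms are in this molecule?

9

Walk through each heavy atom and fill implicit hydrogens from standard valence (C 4, N 3, O 2, S 2, halogen 1):
  atom 1: I (halogen, monovalent) → 0 H
  atom 2: C, bond orders sum to 3 (valence 4) → 1 H
  atom 3: C, bond orders sum to 2 (valence 4) → 2 H
  atom 4: C, bond orders sum to 2 (valence 4) → 2 H
  atom 5: C with explicit H count 1
  atom 6: C, bond orders sum to 3 (valence 4) → 1 H
  atom 7: S, bond orders sum to 1 (valence 2) → 1 H
  atom 8: C, bond orders sum to 4 (valence 4) → 0 H
  atom 9: O, bond orders sum to 2 (valence 2) → 0 H
  atom 10: O, bond orders sum to 1 (valence 2) → 1 H
Total hydrogens: 9.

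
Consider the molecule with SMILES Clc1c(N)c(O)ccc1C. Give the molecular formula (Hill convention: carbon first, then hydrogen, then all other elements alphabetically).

Walk through each heavy atom and fill implicit hydrogens from standard valence (C 4, N 3, O 2, S 2, halogen 1); for lowercase aromatic atoms, an aromatic c carries 1 H when it has two neighbours and 0 H with three, and aromatic n carries 0 H:
  atom 1: Cl (halogen, monovalent) → 0 H
  atom 2: aromatic c, 3 neighbours → 0 H
  atom 3: aromatic c, 3 neighbours → 0 H
  atom 4: N, bond orders sum to 1 (valence 3) → 2 H
  atom 5: aromatic c, 3 neighbours → 0 H
  atom 6: O, bond orders sum to 1 (valence 2) → 1 H
  atom 7: aromatic c, 2 neighbours → 1 H
  atom 8: aromatic c, 2 neighbours → 1 H
  atom 9: aromatic c, 3 neighbours → 0 H
  atom 10: C, bond orders sum to 1 (valence 4) → 3 H
Totals → C:7, H:8, Cl:1, N:1, O:1.

C7H8ClNO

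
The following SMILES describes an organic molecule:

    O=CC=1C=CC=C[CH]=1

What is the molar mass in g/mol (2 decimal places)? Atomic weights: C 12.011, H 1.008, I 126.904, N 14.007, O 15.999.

First, the molecular formula is C7H6O (counting implicit H from valence).
  C: 7 × 12.011 = 84.077
  H: 6 × 1.008 = 6.048
  O: 1 × 15.999 = 15.999
Sum: 7×12.011 + 6×1.008 + 1×15.999 = 106.124 → 106.12 g/mol.

106.12 g/mol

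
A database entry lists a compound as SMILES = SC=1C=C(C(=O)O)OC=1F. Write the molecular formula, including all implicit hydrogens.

Walk through each heavy atom and fill implicit hydrogens from standard valence (C 4, N 3, O 2, S 2, halogen 1):
  atom 1: S, bond orders sum to 1 (valence 2) → 1 H
  atom 2: C, bond orders sum to 4 (valence 4) → 0 H
  atom 3: C, bond orders sum to 3 (valence 4) → 1 H
  atom 4: C, bond orders sum to 4 (valence 4) → 0 H
  atom 5: C, bond orders sum to 4 (valence 4) → 0 H
  atom 6: O, bond orders sum to 2 (valence 2) → 0 H
  atom 7: O, bond orders sum to 1 (valence 2) → 1 H
  atom 8: O, bond orders sum to 2 (valence 2) → 0 H
  atom 9: C, bond orders sum to 4 (valence 4) → 0 H
  atom 10: F (halogen, monovalent) → 0 H
Totals → C:5, H:3, F:1, O:3, S:1.
In Hill order: C5H3FO3S.

C5H3FO3S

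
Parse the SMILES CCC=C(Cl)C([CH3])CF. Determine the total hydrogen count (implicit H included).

12

Walk through each heavy atom and fill implicit hydrogens from standard valence (C 4, N 3, O 2, S 2, halogen 1):
  atom 1: C, bond orders sum to 1 (valence 4) → 3 H
  atom 2: C, bond orders sum to 2 (valence 4) → 2 H
  atom 3: C, bond orders sum to 3 (valence 4) → 1 H
  atom 4: C, bond orders sum to 4 (valence 4) → 0 H
  atom 5: Cl (halogen, monovalent) → 0 H
  atom 6: C, bond orders sum to 3 (valence 4) → 1 H
  atom 7: C with explicit H count 3
  atom 8: C, bond orders sum to 2 (valence 4) → 2 H
  atom 9: F (halogen, monovalent) → 0 H
Total hydrogens: 12.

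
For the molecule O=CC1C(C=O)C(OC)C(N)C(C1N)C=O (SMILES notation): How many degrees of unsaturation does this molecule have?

4

Molecular formula: C10H16N2O4.
DoU = (2C + 2 + N − H − X) / 2, where X is the halogen count and O/S are ignored.
    = (2·10 + 2 + 2 − 16 − 0) / 2 = 8 / 2 = 4.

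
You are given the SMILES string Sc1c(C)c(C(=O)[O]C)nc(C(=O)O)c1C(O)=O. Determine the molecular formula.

Walk through each heavy atom and fill implicit hydrogens from standard valence (C 4, N 3, O 2, S 2, halogen 1); for lowercase aromatic atoms, an aromatic c carries 1 H when it has two neighbours and 0 H with three, and aromatic n carries 0 H:
  atom 1: S, bond orders sum to 1 (valence 2) → 1 H
  atom 2: aromatic c, 3 neighbours → 0 H
  atom 3: aromatic c, 3 neighbours → 0 H
  atom 4: C, bond orders sum to 1 (valence 4) → 3 H
  atom 5: aromatic c, 3 neighbours → 0 H
  atom 6: C, bond orders sum to 4 (valence 4) → 0 H
  atom 7: O, bond orders sum to 2 (valence 2) → 0 H
  atom 8: O with explicit H count 0
  atom 9: C, bond orders sum to 1 (valence 4) → 3 H
  atom 10: aromatic n, 2 neighbours → 0 H
  atom 11: aromatic c, 3 neighbours → 0 H
  atom 12: C, bond orders sum to 4 (valence 4) → 0 H
  atom 13: O, bond orders sum to 2 (valence 2) → 0 H
  atom 14: O, bond orders sum to 1 (valence 2) → 1 H
  atom 15: aromatic c, 3 neighbours → 0 H
  atom 16: C, bond orders sum to 4 (valence 4) → 0 H
  atom 17: O, bond orders sum to 1 (valence 2) → 1 H
  atom 18: O, bond orders sum to 2 (valence 2) → 0 H
Totals → C:10, H:9, N:1, O:6, S:1.

C10H9NO6S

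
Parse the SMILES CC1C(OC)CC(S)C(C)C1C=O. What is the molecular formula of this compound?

Walk through each heavy atom and fill implicit hydrogens from standard valence (C 4, N 3, O 2, S 2, halogen 1):
  atom 1: C, bond orders sum to 1 (valence 4) → 3 H
  atom 2: C, bond orders sum to 3 (valence 4) → 1 H
  atom 3: C, bond orders sum to 3 (valence 4) → 1 H
  atom 4: O, bond orders sum to 2 (valence 2) → 0 H
  atom 5: C, bond orders sum to 1 (valence 4) → 3 H
  atom 6: C, bond orders sum to 2 (valence 4) → 2 H
  atom 7: C, bond orders sum to 3 (valence 4) → 1 H
  atom 8: S, bond orders sum to 1 (valence 2) → 1 H
  atom 9: C, bond orders sum to 3 (valence 4) → 1 H
  atom 10: C, bond orders sum to 1 (valence 4) → 3 H
  atom 11: C, bond orders sum to 3 (valence 4) → 1 H
  atom 12: C, bond orders sum to 3 (valence 4) → 1 H
  atom 13: O, bond orders sum to 2 (valence 2) → 0 H
Totals → C:10, H:18, O:2, S:1.

C10H18O2S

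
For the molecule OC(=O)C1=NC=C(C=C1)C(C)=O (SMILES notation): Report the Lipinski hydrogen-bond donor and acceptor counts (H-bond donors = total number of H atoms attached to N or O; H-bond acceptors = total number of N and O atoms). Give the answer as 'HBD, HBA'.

Donors: find every N or O and count the H atoms it carries.
  atom 1 (O): bond orders sum to 1 → 1 H
  atom 3 (O): bond orders sum to 2 → 0 H
  atom 5 (N): bond orders sum to 3 → 0 H
  atom 12 (O): bond orders sum to 2 → 0 H
Lipinski HBD = 1.
Acceptors: N atoms = 1, O atoms = 3 → HBA = 4.

1, 4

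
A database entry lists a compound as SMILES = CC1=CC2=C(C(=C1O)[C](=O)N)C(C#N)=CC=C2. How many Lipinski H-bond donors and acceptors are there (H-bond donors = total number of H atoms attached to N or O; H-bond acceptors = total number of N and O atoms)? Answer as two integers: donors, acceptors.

Donors: find every N or O and count the H atoms it carries.
  atom 8 (O): bond orders sum to 1 → 1 H
  atom 10 (O): bond orders sum to 2 → 0 H
  atom 11 (N): bond orders sum to 1 → 2 H
  atom 14 (N): bond orders sum to 3 → 0 H
Lipinski HBD = 3.
Acceptors: N atoms = 2, O atoms = 2 → HBA = 4.

3, 4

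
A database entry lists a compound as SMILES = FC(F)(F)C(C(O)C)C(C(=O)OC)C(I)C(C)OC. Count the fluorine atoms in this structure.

Scan the SMILES for F atoms (remember two-letter symbols like Cl and Br are single atoms).
Fluorine count: 3.

3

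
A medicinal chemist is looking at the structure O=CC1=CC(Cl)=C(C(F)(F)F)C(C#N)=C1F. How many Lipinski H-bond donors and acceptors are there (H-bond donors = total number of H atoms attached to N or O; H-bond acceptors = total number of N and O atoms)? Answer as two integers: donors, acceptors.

0, 2

Donors: find every N or O and count the H atoms it carries.
  atom 1 (O): bond orders sum to 2 → 0 H
  atom 14 (N): bond orders sum to 3 → 0 H
Lipinski HBD = 0.
Acceptors: N atoms = 1, O atoms = 1 → HBA = 2.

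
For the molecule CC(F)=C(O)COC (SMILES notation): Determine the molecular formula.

Walk through each heavy atom and fill implicit hydrogens from standard valence (C 4, N 3, O 2, S 2, halogen 1):
  atom 1: C, bond orders sum to 1 (valence 4) → 3 H
  atom 2: C, bond orders sum to 4 (valence 4) → 0 H
  atom 3: F (halogen, monovalent) → 0 H
  atom 4: C, bond orders sum to 4 (valence 4) → 0 H
  atom 5: O, bond orders sum to 1 (valence 2) → 1 H
  atom 6: C, bond orders sum to 2 (valence 4) → 2 H
  atom 7: O, bond orders sum to 2 (valence 2) → 0 H
  atom 8: C, bond orders sum to 1 (valence 4) → 3 H
Totals → C:5, H:9, F:1, O:2.

C5H9FO2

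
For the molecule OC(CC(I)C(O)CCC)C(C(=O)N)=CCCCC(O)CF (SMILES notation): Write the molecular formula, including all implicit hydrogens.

Walk through each heavy atom and fill implicit hydrogens from standard valence (C 4, N 3, O 2, S 2, halogen 1):
  atom 1: O, bond orders sum to 1 (valence 2) → 1 H
  atom 2: C, bond orders sum to 3 (valence 4) → 1 H
  atom 3: C, bond orders sum to 2 (valence 4) → 2 H
  atom 4: C, bond orders sum to 3 (valence 4) → 1 H
  atom 5: I (halogen, monovalent) → 0 H
  atom 6: C, bond orders sum to 3 (valence 4) → 1 H
  atom 7: O, bond orders sum to 1 (valence 2) → 1 H
  atom 8: C, bond orders sum to 2 (valence 4) → 2 H
  atom 9: C, bond orders sum to 2 (valence 4) → 2 H
  atom 10: C, bond orders sum to 1 (valence 4) → 3 H
  atom 11: C, bond orders sum to 4 (valence 4) → 0 H
  atom 12: C, bond orders sum to 4 (valence 4) → 0 H
  atom 13: O, bond orders sum to 2 (valence 2) → 0 H
  atom 14: N, bond orders sum to 1 (valence 3) → 2 H
  atom 15: C, bond orders sum to 3 (valence 4) → 1 H
  atom 16: C, bond orders sum to 2 (valence 4) → 2 H
  atom 17: C, bond orders sum to 2 (valence 4) → 2 H
  atom 18: C, bond orders sum to 2 (valence 4) → 2 H
  atom 19: C, bond orders sum to 3 (valence 4) → 1 H
  atom 20: O, bond orders sum to 1 (valence 2) → 1 H
  atom 21: C, bond orders sum to 2 (valence 4) → 2 H
  atom 22: F (halogen, monovalent) → 0 H
Totals → C:15, H:27, F:1, I:1, N:1, O:4.
In Hill order: C15H27FINO4.

C15H27FINO4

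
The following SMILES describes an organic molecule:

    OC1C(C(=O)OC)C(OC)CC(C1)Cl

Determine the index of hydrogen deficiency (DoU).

Molecular formula: C9H15ClO4.
DoU = (2C + 2 + N − H − X) / 2, where X is the halogen count and O/S are ignored.
    = (2·9 + 2 + 0 − 15 − 1) / 2 = 4 / 2 = 2.

2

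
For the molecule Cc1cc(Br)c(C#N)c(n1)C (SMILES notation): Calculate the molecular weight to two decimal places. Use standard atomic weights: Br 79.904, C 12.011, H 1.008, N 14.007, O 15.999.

First, the molecular formula is C8H7BrN2 (counting implicit H from valence).
  Br: 1 × 79.904 = 79.904
  C: 8 × 12.011 = 96.088
  H: 7 × 1.008 = 7.056
  N: 2 × 14.007 = 28.014
Sum: 1×79.904 + 8×12.011 + 7×1.008 + 2×14.007 = 211.062 → 211.06 g/mol.

211.06 g/mol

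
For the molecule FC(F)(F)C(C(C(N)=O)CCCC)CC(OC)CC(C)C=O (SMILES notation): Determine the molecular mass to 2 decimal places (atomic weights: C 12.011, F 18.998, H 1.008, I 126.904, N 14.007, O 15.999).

325.37 g/mol

First, the molecular formula is C15H26F3NO3 (counting implicit H from valence).
  C: 15 × 12.011 = 180.165
  F: 3 × 18.998 = 56.994
  H: 26 × 1.008 = 26.208
  N: 1 × 14.007 = 14.007
  O: 3 × 15.999 = 47.997
Sum: 15×12.011 + 3×18.998 + 26×1.008 + 1×14.007 + 3×15.999 = 325.371 → 325.37 g/mol.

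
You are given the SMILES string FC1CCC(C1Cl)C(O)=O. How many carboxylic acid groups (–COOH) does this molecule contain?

1

The carboxylic acid motif appears at heavy-atom position 8 in the SMILES.
Carboxylic acid count: 1.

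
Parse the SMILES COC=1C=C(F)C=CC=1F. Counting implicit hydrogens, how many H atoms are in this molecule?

6

Walk through each heavy atom and fill implicit hydrogens from standard valence (C 4, N 3, O 2, S 2, halogen 1):
  atom 1: C, bond orders sum to 1 (valence 4) → 3 H
  atom 2: O, bond orders sum to 2 (valence 2) → 0 H
  atom 3: C, bond orders sum to 4 (valence 4) → 0 H
  atom 4: C, bond orders sum to 3 (valence 4) → 1 H
  atom 5: C, bond orders sum to 4 (valence 4) → 0 H
  atom 6: F (halogen, monovalent) → 0 H
  atom 7: C, bond orders sum to 3 (valence 4) → 1 H
  atom 8: C, bond orders sum to 3 (valence 4) → 1 H
  atom 9: C, bond orders sum to 4 (valence 4) → 0 H
  atom 10: F (halogen, monovalent) → 0 H
Total hydrogens: 6.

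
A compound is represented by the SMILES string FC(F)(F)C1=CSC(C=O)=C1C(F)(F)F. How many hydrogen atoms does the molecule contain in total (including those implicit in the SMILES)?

2

Walk through each heavy atom and fill implicit hydrogens from standard valence (C 4, N 3, O 2, S 2, halogen 1):
  atom 1: F (halogen, monovalent) → 0 H
  atom 2: C, bond orders sum to 4 (valence 4) → 0 H
  atom 3: F (halogen, monovalent) → 0 H
  atom 4: F (halogen, monovalent) → 0 H
  atom 5: C, bond orders sum to 4 (valence 4) → 0 H
  atom 6: C, bond orders sum to 3 (valence 4) → 1 H
  atom 7: S, bond orders sum to 2 (valence 2) → 0 H
  atom 8: C, bond orders sum to 4 (valence 4) → 0 H
  atom 9: C, bond orders sum to 3 (valence 4) → 1 H
  atom 10: O, bond orders sum to 2 (valence 2) → 0 H
  atom 11: C, bond orders sum to 4 (valence 4) → 0 H
  atom 12: C, bond orders sum to 4 (valence 4) → 0 H
  atom 13: F (halogen, monovalent) → 0 H
  atom 14: F (halogen, monovalent) → 0 H
  atom 15: F (halogen, monovalent) → 0 H
Total hydrogens: 2.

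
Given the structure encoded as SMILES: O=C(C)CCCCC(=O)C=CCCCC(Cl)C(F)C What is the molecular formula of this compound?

C15H24ClFO2

Walk through each heavy atom and fill implicit hydrogens from standard valence (C 4, N 3, O 2, S 2, halogen 1):
  atom 1: O, bond orders sum to 2 (valence 2) → 0 H
  atom 2: C, bond orders sum to 4 (valence 4) → 0 H
  atom 3: C, bond orders sum to 1 (valence 4) → 3 H
  atom 4: C, bond orders sum to 2 (valence 4) → 2 H
  atom 5: C, bond orders sum to 2 (valence 4) → 2 H
  atom 6: C, bond orders sum to 2 (valence 4) → 2 H
  atom 7: C, bond orders sum to 2 (valence 4) → 2 H
  atom 8: C, bond orders sum to 4 (valence 4) → 0 H
  atom 9: O, bond orders sum to 2 (valence 2) → 0 H
  atom 10: C, bond orders sum to 3 (valence 4) → 1 H
  atom 11: C, bond orders sum to 3 (valence 4) → 1 H
  atom 12: C, bond orders sum to 2 (valence 4) → 2 H
  atom 13: C, bond orders sum to 2 (valence 4) → 2 H
  atom 14: C, bond orders sum to 2 (valence 4) → 2 H
  atom 15: C, bond orders sum to 3 (valence 4) → 1 H
  atom 16: Cl (halogen, monovalent) → 0 H
  atom 17: C, bond orders sum to 3 (valence 4) → 1 H
  atom 18: F (halogen, monovalent) → 0 H
  atom 19: C, bond orders sum to 1 (valence 4) → 3 H
Totals → C:15, H:24, Cl:1, F:1, O:2.
In Hill order: C15H24ClFO2.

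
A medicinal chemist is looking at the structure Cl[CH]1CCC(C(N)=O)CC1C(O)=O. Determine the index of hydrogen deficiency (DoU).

3

Molecular formula: C8H12ClNO3.
DoU = (2C + 2 + N − H − X) / 2, where X is the halogen count and O/S are ignored.
    = (2·8 + 2 + 1 − 12 − 1) / 2 = 6 / 2 = 3.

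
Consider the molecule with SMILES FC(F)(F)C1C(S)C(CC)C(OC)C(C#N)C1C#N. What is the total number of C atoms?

Count every carbon token in the SMILES (each C, including those in ring-closure positions and inside branches).
Carbon count: 12.

12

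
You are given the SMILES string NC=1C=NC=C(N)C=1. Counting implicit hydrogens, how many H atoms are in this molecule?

Walk through each heavy atom and fill implicit hydrogens from standard valence (C 4, N 3, O 2, S 2, halogen 1):
  atom 1: N, bond orders sum to 1 (valence 3) → 2 H
  atom 2: C, bond orders sum to 4 (valence 4) → 0 H
  atom 3: C, bond orders sum to 3 (valence 4) → 1 H
  atom 4: N, bond orders sum to 3 (valence 3) → 0 H
  atom 5: C, bond orders sum to 3 (valence 4) → 1 H
  atom 6: C, bond orders sum to 4 (valence 4) → 0 H
  atom 7: N, bond orders sum to 1 (valence 3) → 2 H
  atom 8: C, bond orders sum to 3 (valence 4) → 1 H
Total hydrogens: 7.

7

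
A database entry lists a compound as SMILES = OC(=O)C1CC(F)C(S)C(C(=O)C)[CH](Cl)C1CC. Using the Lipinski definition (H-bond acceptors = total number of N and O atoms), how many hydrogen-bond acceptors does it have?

3

N atoms: 0; O atoms: 3.
Lipinski HBA = 0 + 3 = 3.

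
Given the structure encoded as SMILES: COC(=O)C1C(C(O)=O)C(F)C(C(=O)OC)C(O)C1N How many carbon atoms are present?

Count every carbon token in the SMILES (each C, including those in ring-closure positions and inside branches).
Carbon count: 11.

11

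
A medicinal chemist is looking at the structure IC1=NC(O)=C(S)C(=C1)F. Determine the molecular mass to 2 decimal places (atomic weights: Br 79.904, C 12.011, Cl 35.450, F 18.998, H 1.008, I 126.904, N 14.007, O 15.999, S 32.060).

271.05 g/mol

First, the molecular formula is C5H3FINOS (counting implicit H from valence).
  C: 5 × 12.011 = 60.055
  F: 1 × 18.998 = 18.998
  H: 3 × 1.008 = 3.024
  I: 1 × 126.904 = 126.904
  N: 1 × 14.007 = 14.007
  O: 1 × 15.999 = 15.999
  S: 1 × 32.060 = 32.060
Sum: 5×12.011 + 1×18.998 + 3×1.008 + 1×126.904 + 1×14.007 + 1×15.999 + 1×32.060 = 271.047 → 271.05 g/mol.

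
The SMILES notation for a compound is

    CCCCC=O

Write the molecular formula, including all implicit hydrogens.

Walk through each heavy atom and fill implicit hydrogens from standard valence (C 4, N 3, O 2, S 2, halogen 1):
  atom 1: C, bond orders sum to 1 (valence 4) → 3 H
  atom 2: C, bond orders sum to 2 (valence 4) → 2 H
  atom 3: C, bond orders sum to 2 (valence 4) → 2 H
  atom 4: C, bond orders sum to 2 (valence 4) → 2 H
  atom 5: C, bond orders sum to 3 (valence 4) → 1 H
  atom 6: O, bond orders sum to 2 (valence 2) → 0 H
Totals → C:5, H:10, O:1.
In Hill order: C5H10O.

C5H10O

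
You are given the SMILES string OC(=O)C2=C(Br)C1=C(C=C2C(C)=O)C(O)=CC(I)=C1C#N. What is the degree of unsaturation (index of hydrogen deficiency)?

11

Degree of unsaturation = (number of rings) + (number of π bonds).
Ring closures in the SMILES: 2.
π bonds: 7 double bonds (each 1 DoU), 1 triple bond (each 2 DoU) → 9 DoU from unsaturation.
Total DoU = 2 + 9 = 11.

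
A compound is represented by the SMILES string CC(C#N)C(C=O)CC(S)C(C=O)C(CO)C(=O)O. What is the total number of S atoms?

1

Scan the SMILES for S atoms (remember two-letter symbols like Cl and Br are single atoms).
Sulfur count: 1.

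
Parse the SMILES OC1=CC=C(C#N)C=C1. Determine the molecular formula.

Walk through each heavy atom and fill implicit hydrogens from standard valence (C 4, N 3, O 2, S 2, halogen 1):
  atom 1: O, bond orders sum to 1 (valence 2) → 1 H
  atom 2: C, bond orders sum to 4 (valence 4) → 0 H
  atom 3: C, bond orders sum to 3 (valence 4) → 1 H
  atom 4: C, bond orders sum to 3 (valence 4) → 1 H
  atom 5: C, bond orders sum to 4 (valence 4) → 0 H
  atom 6: C, bond orders sum to 4 (valence 4) → 0 H
  atom 7: N, bond orders sum to 3 (valence 3) → 0 H
  atom 8: C, bond orders sum to 3 (valence 4) → 1 H
  atom 9: C, bond orders sum to 3 (valence 4) → 1 H
Totals → C:7, H:5, N:1, O:1.
In Hill order: C7H5NO.

C7H5NO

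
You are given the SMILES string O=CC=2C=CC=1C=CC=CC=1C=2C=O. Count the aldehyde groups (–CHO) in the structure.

2

The aldehyde motif appears at heavy-atom positions 2, 13 in the SMILES.
Aldehyde count: 2.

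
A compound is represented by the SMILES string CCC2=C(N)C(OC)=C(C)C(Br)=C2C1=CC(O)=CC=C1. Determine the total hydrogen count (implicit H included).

Walk through each heavy atom and fill implicit hydrogens from standard valence (C 4, N 3, O 2, S 2, halogen 1):
  atom 1: C, bond orders sum to 1 (valence 4) → 3 H
  atom 2: C, bond orders sum to 2 (valence 4) → 2 H
  atom 3: C, bond orders sum to 4 (valence 4) → 0 H
  atom 4: C, bond orders sum to 4 (valence 4) → 0 H
  atom 5: N, bond orders sum to 1 (valence 3) → 2 H
  atom 6: C, bond orders sum to 4 (valence 4) → 0 H
  atom 7: O, bond orders sum to 2 (valence 2) → 0 H
  atom 8: C, bond orders sum to 1 (valence 4) → 3 H
  atom 9: C, bond orders sum to 4 (valence 4) → 0 H
  atom 10: C, bond orders sum to 1 (valence 4) → 3 H
  atom 11: C, bond orders sum to 4 (valence 4) → 0 H
  atom 12: Br (halogen, monovalent) → 0 H
  atom 13: C, bond orders sum to 4 (valence 4) → 0 H
  atom 14: C, bond orders sum to 4 (valence 4) → 0 H
  atom 15: C, bond orders sum to 3 (valence 4) → 1 H
  atom 16: C, bond orders sum to 4 (valence 4) → 0 H
  atom 17: O, bond orders sum to 1 (valence 2) → 1 H
  atom 18: C, bond orders sum to 3 (valence 4) → 1 H
  atom 19: C, bond orders sum to 3 (valence 4) → 1 H
  atom 20: C, bond orders sum to 3 (valence 4) → 1 H
Total hydrogens: 18.

18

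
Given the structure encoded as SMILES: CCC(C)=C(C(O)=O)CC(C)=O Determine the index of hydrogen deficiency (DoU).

3

Degree of unsaturation = (number of rings) + (number of π bonds).
Ring closures in the SMILES: 0.
π bonds: 3 double bonds (each 1 DoU) → 3 DoU from unsaturation.
Total DoU = 0 + 3 = 3.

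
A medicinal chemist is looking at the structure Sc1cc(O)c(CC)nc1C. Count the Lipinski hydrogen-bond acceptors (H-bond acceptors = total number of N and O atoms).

2

N atoms: 1; O atoms: 1.
Lipinski HBA = 1 + 1 = 2.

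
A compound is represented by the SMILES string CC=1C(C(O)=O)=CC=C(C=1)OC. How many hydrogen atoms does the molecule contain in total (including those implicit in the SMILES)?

Walk through each heavy atom and fill implicit hydrogens from standard valence (C 4, N 3, O 2, S 2, halogen 1):
  atom 1: C, bond orders sum to 1 (valence 4) → 3 H
  atom 2: C, bond orders sum to 4 (valence 4) → 0 H
  atom 3: C, bond orders sum to 4 (valence 4) → 0 H
  atom 4: C, bond orders sum to 4 (valence 4) → 0 H
  atom 5: O, bond orders sum to 1 (valence 2) → 1 H
  atom 6: O, bond orders sum to 2 (valence 2) → 0 H
  atom 7: C, bond orders sum to 3 (valence 4) → 1 H
  atom 8: C, bond orders sum to 3 (valence 4) → 1 H
  atom 9: C, bond orders sum to 4 (valence 4) → 0 H
  atom 10: C, bond orders sum to 3 (valence 4) → 1 H
  atom 11: O, bond orders sum to 2 (valence 2) → 0 H
  atom 12: C, bond orders sum to 1 (valence 4) → 3 H
Total hydrogens: 10.

10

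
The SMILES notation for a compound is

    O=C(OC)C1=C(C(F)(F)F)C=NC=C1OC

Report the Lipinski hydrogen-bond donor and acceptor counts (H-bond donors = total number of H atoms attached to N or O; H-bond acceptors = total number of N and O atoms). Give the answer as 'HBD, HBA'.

Donors: find every N or O and count the H atoms it carries.
  atom 1 (O): bond orders sum to 2 → 0 H
  atom 3 (O): bond orders sum to 2 → 0 H
  atom 12 (N): bond orders sum to 3 → 0 H
  atom 15 (O): bond orders sum to 2 → 0 H
Lipinski HBD = 0.
Acceptors: N atoms = 1, O atoms = 3 → HBA = 4.

0, 4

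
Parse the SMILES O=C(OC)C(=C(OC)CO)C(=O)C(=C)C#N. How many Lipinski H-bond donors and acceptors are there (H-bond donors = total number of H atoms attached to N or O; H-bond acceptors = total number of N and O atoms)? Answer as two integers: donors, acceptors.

1, 6

Donors: find every N or O and count the H atoms it carries.
  atom 1 (O): bond orders sum to 2 → 0 H
  atom 3 (O): bond orders sum to 2 → 0 H
  atom 7 (O): bond orders sum to 2 → 0 H
  atom 10 (O): bond orders sum to 1 → 1 H
  atom 12 (O): bond orders sum to 2 → 0 H
  atom 16 (N): bond orders sum to 3 → 0 H
Lipinski HBD = 1.
Acceptors: N atoms = 1, O atoms = 5 → HBA = 6.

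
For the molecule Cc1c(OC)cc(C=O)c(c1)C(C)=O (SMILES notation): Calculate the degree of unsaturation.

6

Molecular formula: C11H12O3.
DoU = (2C + 2 + N − H − X) / 2, where X is the halogen count and O/S are ignored.
    = (2·11 + 2 + 0 − 12 − 0) / 2 = 12 / 2 = 6.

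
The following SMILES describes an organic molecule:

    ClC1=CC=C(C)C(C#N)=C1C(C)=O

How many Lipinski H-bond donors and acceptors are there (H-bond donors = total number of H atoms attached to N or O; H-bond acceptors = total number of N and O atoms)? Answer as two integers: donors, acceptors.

Donors: find every N or O and count the H atoms it carries.
  atom 9 (N): bond orders sum to 3 → 0 H
  atom 13 (O): bond orders sum to 2 → 0 H
Lipinski HBD = 0.
Acceptors: N atoms = 1, O atoms = 1 → HBA = 2.

0, 2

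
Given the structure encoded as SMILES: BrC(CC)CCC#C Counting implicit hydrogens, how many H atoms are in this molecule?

11

Walk through each heavy atom and fill implicit hydrogens from standard valence (C 4, N 3, O 2, S 2, halogen 1):
  atom 1: Br (halogen, monovalent) → 0 H
  atom 2: C, bond orders sum to 3 (valence 4) → 1 H
  atom 3: C, bond orders sum to 2 (valence 4) → 2 H
  atom 4: C, bond orders sum to 1 (valence 4) → 3 H
  atom 5: C, bond orders sum to 2 (valence 4) → 2 H
  atom 6: C, bond orders sum to 2 (valence 4) → 2 H
  atom 7: C, bond orders sum to 4 (valence 4) → 0 H
  atom 8: C, bond orders sum to 3 (valence 4) → 1 H
Total hydrogens: 11.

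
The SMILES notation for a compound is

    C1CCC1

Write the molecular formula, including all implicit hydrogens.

Walk through each heavy atom and fill implicit hydrogens from standard valence (C 4, N 3, O 2, S 2, halogen 1):
  atom 1: C, bond orders sum to 2 (valence 4) → 2 H
  atom 2: C, bond orders sum to 2 (valence 4) → 2 H
  atom 3: C, bond orders sum to 2 (valence 4) → 2 H
  atom 4: C, bond orders sum to 2 (valence 4) → 2 H
Totals → C:4, H:8.

C4H8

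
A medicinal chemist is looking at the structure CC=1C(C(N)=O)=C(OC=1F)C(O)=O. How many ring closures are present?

In SMILES, each pair of matching ring-closure digits denotes one ring-closing bond; the number of such bonds equals the number of independent rings.
Ring-closure bonds here: 1.

1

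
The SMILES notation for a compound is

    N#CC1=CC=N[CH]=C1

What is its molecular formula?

C6H4N2

Walk through each heavy atom and fill implicit hydrogens from standard valence (C 4, N 3, O 2, S 2, halogen 1):
  atom 1: N, bond orders sum to 3 (valence 3) → 0 H
  atom 2: C, bond orders sum to 4 (valence 4) → 0 H
  atom 3: C, bond orders sum to 4 (valence 4) → 0 H
  atom 4: C, bond orders sum to 3 (valence 4) → 1 H
  atom 5: C, bond orders sum to 3 (valence 4) → 1 H
  atom 6: N, bond orders sum to 3 (valence 3) → 0 H
  atom 7: C with explicit H count 1
  atom 8: C, bond orders sum to 3 (valence 4) → 1 H
Totals → C:6, H:4, N:2.
In Hill order: C6H4N2.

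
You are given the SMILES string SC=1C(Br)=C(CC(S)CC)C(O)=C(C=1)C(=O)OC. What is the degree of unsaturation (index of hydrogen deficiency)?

Degree of unsaturation = (number of rings) + (number of π bonds).
Ring closures in the SMILES: 1.
π bonds: 4 double bonds (each 1 DoU) → 4 DoU from unsaturation.
Total DoU = 1 + 4 = 5.

5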